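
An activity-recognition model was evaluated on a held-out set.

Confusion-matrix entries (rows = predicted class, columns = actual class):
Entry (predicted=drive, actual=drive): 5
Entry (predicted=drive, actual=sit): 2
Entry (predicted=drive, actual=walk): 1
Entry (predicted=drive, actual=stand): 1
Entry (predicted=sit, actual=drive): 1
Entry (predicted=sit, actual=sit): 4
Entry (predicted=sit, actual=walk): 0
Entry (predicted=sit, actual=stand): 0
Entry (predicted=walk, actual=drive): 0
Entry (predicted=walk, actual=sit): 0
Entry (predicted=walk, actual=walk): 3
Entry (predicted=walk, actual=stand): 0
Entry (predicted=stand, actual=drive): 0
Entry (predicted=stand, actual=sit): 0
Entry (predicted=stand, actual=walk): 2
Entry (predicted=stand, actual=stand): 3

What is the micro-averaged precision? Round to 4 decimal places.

0.6818

Micro-averaging pools counts across classes: ΣTP=15, ΣFP=7, ΣFN=7.
Micro-precision = TP/(TP+FP) on pooled counts = 0.6818 (equals overall accuracy in single-label multiclass).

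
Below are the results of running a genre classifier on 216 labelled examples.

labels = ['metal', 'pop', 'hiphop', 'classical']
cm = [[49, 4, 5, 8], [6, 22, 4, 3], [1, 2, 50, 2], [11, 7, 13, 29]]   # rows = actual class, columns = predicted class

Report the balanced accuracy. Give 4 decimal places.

Balanced accuracy = mean of per-class recall.
  metal: recall = 49/66 = 0.74242
  pop: recall = 22/35 = 0.62857
  hiphop: recall = 50/55 = 0.90909
  classical: recall = 29/60 = 0.48333
Mean = (0.74242 + 0.62857 + 0.90909 + 0.48333) / 4 = 0.6909

0.6909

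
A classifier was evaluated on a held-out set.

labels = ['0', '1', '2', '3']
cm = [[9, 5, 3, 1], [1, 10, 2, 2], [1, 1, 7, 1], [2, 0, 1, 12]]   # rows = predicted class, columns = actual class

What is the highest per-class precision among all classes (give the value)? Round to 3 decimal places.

Per-class precision (TP/(TP+FP)):
  0: TP=9, FP=5+3+1=9 → 9/18 = 0.5000
  1: TP=10, FP=1+2+2=5 → 10/15 = 0.6667
  2: TP=7, FP=1+1+1=3 → 7/10 = 0.7000
  3: TP=12, FP=2+0+1=3 → 12/15 = 0.8000
Highest is class '3' with precision = 0.800.

0.800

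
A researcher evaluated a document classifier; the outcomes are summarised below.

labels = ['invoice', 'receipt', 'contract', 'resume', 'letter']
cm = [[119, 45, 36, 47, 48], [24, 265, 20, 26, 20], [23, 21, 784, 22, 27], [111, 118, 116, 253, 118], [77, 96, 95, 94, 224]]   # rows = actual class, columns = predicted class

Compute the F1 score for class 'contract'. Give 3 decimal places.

0.813

Take TP from the diagonal, FP from the rest of the 'contract' prediction marginal, FN from the rest of the 'contract' actual marginal.
F1 score = 2·TP/(2·TP+FP+FN).
contract: TP=784, FP=36+20+116+95=267, FN=23+21+22+27=93 → 1568/1928 = 0.8133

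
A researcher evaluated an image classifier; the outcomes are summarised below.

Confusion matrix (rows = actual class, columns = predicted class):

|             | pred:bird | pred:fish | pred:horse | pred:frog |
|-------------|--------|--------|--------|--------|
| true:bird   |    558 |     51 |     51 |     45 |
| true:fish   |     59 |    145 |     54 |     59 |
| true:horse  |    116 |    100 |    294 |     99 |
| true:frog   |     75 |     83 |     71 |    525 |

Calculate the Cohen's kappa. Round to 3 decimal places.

0.506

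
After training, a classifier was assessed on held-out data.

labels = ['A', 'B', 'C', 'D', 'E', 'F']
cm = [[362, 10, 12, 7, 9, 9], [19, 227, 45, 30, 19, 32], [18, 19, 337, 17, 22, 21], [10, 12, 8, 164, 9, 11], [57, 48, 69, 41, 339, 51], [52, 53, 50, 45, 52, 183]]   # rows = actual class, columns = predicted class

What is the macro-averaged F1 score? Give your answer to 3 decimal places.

0.645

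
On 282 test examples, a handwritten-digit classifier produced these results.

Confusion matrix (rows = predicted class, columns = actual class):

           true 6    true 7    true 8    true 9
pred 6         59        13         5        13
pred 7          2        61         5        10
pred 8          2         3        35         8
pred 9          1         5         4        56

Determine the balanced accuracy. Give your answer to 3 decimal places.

Balanced accuracy = mean of per-class recall.
  6: recall = 59/64 = 0.9219
  7: recall = 61/82 = 0.7439
  8: recall = 35/49 = 0.7143
  9: recall = 56/87 = 0.6437
Mean = (0.9219 + 0.7439 + 0.7143 + 0.6437) / 4 = 0.756

0.756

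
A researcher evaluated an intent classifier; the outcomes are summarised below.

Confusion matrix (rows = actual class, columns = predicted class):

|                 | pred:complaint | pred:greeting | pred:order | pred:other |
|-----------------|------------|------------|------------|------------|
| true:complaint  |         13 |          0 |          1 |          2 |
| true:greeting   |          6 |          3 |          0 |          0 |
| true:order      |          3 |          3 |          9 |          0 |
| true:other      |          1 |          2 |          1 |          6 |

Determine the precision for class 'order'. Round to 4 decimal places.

0.8182

One-vs-rest for 'order': TP = diagonal; FP = other classes predicted 'order'; FN = 'order' predicted as other.
precision = TP/(TP+FP).
order: TP=9, FP=1+0+1=2 → 9/11 = 0.81818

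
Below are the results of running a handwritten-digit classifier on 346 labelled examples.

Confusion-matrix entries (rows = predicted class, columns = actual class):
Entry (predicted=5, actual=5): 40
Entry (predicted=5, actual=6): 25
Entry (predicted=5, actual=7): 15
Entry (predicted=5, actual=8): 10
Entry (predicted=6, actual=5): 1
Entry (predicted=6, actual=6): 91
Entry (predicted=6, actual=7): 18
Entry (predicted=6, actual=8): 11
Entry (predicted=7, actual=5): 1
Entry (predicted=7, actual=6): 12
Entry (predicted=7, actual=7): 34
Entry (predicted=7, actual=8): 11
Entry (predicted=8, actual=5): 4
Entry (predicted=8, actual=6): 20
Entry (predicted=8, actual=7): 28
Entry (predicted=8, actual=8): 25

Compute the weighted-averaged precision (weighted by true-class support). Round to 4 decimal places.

Per-class precision (TP/(TP+FP)):
  5: TP=40, FP=25+15+10=50 → 40/90 = 0.44444
  6: TP=91, FP=1+18+11=30 → 91/121 = 0.75207
  7: TP=34, FP=1+12+11=24 → 34/58 = 0.58621
  8: TP=25, FP=4+20+28=52 → 25/77 = 0.32468
Weighted-precision = Σ (supportᵢ/N)·precisionᵢ with N=346: (46/346)·0.44444 + (148/346)·0.75207 + (95/346)·0.58621 + (57/346)·0.32468 = 0.5952

0.5952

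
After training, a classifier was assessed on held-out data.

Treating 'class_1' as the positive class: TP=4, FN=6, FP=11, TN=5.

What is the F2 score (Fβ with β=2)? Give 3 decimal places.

0.364

Fβ = (1+β²)·TP / ((1+β²)·TP + β²·FN + FP), with β²=4
= 5·4 / (5·4 + 4·6 + 11) = 0.364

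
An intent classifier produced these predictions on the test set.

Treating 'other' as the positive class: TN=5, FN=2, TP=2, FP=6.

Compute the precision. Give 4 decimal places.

Precision = TP/(TP+FP) = 2/(2+6) = 2/8 = 0.2500

0.2500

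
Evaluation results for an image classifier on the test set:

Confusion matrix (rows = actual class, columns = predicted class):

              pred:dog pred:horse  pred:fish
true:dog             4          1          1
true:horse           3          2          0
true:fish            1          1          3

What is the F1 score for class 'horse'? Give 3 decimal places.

One-vs-rest for 'horse': TP = diagonal; FP = other classes predicted 'horse'; FN = 'horse' predicted as other.
F1 score = 2·TP/(2·TP+FP+FN).
horse: TP=2, FP=1+1=2, FN=3+0=3 → 4/9 = 0.4444

0.444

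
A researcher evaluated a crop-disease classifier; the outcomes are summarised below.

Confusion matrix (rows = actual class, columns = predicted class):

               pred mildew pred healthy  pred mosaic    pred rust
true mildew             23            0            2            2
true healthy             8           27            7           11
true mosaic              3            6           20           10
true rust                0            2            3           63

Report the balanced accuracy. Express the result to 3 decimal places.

Balanced accuracy = mean of per-class recall.
  mildew: recall = 23/27 = 0.8519
  healthy: recall = 27/53 = 0.5094
  mosaic: recall = 20/39 = 0.5128
  rust: recall = 63/68 = 0.9265
Mean = (0.8519 + 0.5094 + 0.5128 + 0.9265) / 4 = 0.700

0.700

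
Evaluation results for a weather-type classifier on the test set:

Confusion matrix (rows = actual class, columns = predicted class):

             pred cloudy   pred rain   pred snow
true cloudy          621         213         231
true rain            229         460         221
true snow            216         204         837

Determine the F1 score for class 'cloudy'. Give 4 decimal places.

Take TP from the diagonal, FP from the rest of the 'cloudy' prediction marginal, FN from the rest of the 'cloudy' actual marginal.
F1 score = 2·TP/(2·TP+FP+FN).
cloudy: TP=621, FP=229+216=445, FN=213+231=444 → 1242/2131 = 0.58282

0.5828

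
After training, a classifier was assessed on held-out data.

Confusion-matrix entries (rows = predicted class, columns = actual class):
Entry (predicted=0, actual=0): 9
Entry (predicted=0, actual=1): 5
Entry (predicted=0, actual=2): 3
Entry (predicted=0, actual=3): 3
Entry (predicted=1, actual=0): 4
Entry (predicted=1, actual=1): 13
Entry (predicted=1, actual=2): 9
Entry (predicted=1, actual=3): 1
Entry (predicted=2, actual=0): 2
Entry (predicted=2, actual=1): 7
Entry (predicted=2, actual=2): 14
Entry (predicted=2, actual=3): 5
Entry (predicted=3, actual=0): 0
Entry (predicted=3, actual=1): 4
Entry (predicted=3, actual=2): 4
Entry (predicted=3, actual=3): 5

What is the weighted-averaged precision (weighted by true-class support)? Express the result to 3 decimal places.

Per-class precision (TP/(TP+FP)):
  0: TP=9, FP=5+3+3=11 → 9/20 = 0.4500
  1: TP=13, FP=4+9+1=14 → 13/27 = 0.4815
  2: TP=14, FP=2+7+5=14 → 14/28 = 0.5000
  3: TP=5, FP=0+4+4=8 → 5/13 = 0.3846
Weighted-precision = Σ (supportᵢ/N)·precisionᵢ with N=88: (15/88)·0.4500 + (29/88)·0.4815 + (30/88)·0.5000 + (14/88)·0.3846 = 0.467

0.467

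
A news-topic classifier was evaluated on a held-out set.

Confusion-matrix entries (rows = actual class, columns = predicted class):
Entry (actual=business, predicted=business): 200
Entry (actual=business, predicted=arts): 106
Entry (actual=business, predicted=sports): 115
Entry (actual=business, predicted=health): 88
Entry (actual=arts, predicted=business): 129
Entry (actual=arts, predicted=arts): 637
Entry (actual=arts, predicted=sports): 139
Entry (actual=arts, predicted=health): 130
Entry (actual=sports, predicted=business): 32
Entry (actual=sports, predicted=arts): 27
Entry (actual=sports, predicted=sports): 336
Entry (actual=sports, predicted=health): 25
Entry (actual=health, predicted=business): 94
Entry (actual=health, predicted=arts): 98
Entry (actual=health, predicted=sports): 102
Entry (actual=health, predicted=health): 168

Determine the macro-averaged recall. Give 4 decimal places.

0.5430

Per-class recall (TP/(TP+FN)):
  business: TP=200, FN=106+115+88=309 → 200/509 = 0.39293
  arts: TP=637, FN=129+139+130=398 → 637/1035 = 0.61546
  sports: TP=336, FN=32+27+25=84 → 336/420 = 0.80000
  health: TP=168, FN=94+98+102=294 → 168/462 = 0.36364
Macro-recall = mean = (0.39293 + 0.61546 + 0.80000 + 0.36364) / 4 = 0.5430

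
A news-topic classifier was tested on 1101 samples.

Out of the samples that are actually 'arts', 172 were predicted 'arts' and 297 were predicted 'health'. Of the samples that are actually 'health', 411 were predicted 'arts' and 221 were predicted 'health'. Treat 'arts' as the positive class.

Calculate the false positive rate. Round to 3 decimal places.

FPR = FP/(FP+TN) = 411/(411+221) = 0.650

0.650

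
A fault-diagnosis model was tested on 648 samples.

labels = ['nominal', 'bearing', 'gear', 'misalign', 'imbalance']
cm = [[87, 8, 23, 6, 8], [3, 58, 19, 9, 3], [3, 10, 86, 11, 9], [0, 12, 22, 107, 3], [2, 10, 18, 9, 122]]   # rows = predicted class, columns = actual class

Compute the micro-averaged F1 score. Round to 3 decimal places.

Micro-averaging pools counts across classes: ΣTP=460, ΣFP=188, ΣFN=188.
Micro-F1 score = 2·TP/(2·TP+FP+FN) on pooled counts = 0.710 (equals overall accuracy in single-label multiclass).

0.710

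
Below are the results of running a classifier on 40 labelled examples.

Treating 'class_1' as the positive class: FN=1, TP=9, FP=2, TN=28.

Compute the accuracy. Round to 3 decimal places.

0.925

Accuracy = (TP+TN)/N = (9+28)/40 = 0.925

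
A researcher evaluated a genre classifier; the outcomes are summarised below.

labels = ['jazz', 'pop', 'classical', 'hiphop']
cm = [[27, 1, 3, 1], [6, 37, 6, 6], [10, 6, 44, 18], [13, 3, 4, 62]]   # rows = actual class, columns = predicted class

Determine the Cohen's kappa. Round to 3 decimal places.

0.578

Observed agreement pₒ = trace/N = 170/247 = 0.6883
Expected agreement pₑ = Σ (rowᵢ·colᵢ)/N² = (32·56 + 55·47 + 78·57 + 82·87)/247² = 0.2616
κ = (pₒ − pₑ)/(1 − pₑ) = (0.6883 − 0.2616)/(1 − 0.2616) = 0.578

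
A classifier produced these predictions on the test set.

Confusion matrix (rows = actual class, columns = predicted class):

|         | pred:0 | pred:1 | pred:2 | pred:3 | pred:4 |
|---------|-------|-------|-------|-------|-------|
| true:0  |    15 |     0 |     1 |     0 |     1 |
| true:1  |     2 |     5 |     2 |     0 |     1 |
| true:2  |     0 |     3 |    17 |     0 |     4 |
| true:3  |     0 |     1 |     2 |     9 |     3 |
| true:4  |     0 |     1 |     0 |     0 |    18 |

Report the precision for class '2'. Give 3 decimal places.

0.773

Take TP from the diagonal, FP from the rest of the '2' prediction marginal, FN from the rest of the '2' actual marginal.
precision = TP/(TP+FP).
2: TP=17, FP=1+2+2+0=5 → 17/22 = 0.7727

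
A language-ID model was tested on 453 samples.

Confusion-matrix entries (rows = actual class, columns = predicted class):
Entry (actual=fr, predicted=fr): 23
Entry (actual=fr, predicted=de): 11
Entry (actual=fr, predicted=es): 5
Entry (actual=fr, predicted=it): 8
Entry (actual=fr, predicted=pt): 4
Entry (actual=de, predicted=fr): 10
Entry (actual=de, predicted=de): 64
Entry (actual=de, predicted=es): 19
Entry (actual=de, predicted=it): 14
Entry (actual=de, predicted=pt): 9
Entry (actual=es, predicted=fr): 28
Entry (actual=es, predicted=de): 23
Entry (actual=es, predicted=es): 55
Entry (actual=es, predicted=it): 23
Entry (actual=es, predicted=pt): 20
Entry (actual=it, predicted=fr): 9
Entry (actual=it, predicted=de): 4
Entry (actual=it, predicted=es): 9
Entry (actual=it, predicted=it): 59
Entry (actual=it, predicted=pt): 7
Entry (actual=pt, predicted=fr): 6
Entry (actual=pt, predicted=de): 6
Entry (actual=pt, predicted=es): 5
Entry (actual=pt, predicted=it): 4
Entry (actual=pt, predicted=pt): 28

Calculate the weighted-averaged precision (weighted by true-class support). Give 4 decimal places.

0.5310

Per-class precision (TP/(TP+FP)):
  fr: TP=23, FP=10+28+9+6=53 → 23/76 = 0.30263
  de: TP=64, FP=11+23+4+6=44 → 64/108 = 0.59259
  es: TP=55, FP=5+19+9+5=38 → 55/93 = 0.59140
  it: TP=59, FP=8+14+23+4=49 → 59/108 = 0.54630
  pt: TP=28, FP=4+9+20+7=40 → 28/68 = 0.41176
Weighted-precision = Σ (supportᵢ/N)·precisionᵢ with N=453: (51/453)·0.30263 + (116/453)·0.59259 + (149/453)·0.59140 + (88/453)·0.54630 + (49/453)·0.41176 = 0.5310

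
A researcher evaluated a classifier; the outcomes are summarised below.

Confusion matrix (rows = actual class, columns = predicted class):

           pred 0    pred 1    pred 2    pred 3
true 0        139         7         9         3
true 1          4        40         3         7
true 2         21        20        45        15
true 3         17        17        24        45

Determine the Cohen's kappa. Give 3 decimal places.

Observed agreement pₒ = trace/N = 269/416 = 0.6466
Expected agreement pₑ = Σ (rowᵢ·colᵢ)/N² = (158·181 + 54·84 + 101·81 + 103·70)/416² = 0.2804
κ = (pₒ − pₑ)/(1 − pₑ) = (0.6466 − 0.2804)/(1 − 0.2804) = 0.509

0.509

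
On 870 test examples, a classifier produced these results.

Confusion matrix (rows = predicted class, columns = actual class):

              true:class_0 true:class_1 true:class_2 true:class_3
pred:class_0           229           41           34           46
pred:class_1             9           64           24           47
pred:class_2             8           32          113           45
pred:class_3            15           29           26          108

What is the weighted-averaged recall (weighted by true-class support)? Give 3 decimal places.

0.591

Per-class recall (TP/(TP+FN)):
  class_0: TP=229, FN=9+8+15=32 → 229/261 = 0.8774
  class_1: TP=64, FN=41+32+29=102 → 64/166 = 0.3855
  class_2: TP=113, FN=34+24+26=84 → 113/197 = 0.5736
  class_3: TP=108, FN=46+47+45=138 → 108/246 = 0.4390
Weighted-recall = Σ (supportᵢ/N)·recallᵢ with N=870: (261/870)·0.8774 + (166/870)·0.3855 + (197/870)·0.5736 + (246/870)·0.4390 = 0.591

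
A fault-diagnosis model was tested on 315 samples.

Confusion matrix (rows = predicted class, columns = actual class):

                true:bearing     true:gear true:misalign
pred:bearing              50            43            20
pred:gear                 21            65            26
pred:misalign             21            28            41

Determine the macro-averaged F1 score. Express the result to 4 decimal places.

Per-class F1 score (2·TP/(2·TP+FP+FN)):
  bearing: TP=50, FP=43+20=63, FN=21+21=42 → 100/205 = 0.48780
  gear: TP=65, FP=21+26=47, FN=43+28=71 → 130/248 = 0.52419
  misalign: TP=41, FP=21+28=49, FN=20+26=46 → 82/177 = 0.46328
Macro-F1 score = mean = (0.48780 + 0.52419 + 0.46328) / 3 = 0.4918

0.4918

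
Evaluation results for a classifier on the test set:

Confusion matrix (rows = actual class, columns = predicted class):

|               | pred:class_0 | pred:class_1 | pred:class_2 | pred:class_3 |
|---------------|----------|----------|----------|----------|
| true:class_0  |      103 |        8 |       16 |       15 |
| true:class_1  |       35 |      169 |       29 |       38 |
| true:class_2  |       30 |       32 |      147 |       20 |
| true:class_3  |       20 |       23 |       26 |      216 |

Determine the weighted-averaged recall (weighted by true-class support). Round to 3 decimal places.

0.685

Per-class recall (TP/(TP+FN)):
  class_0: TP=103, FN=8+16+15=39 → 103/142 = 0.7254
  class_1: TP=169, FN=35+29+38=102 → 169/271 = 0.6236
  class_2: TP=147, FN=30+32+20=82 → 147/229 = 0.6419
  class_3: TP=216, FN=20+23+26=69 → 216/285 = 0.7579
Weighted-recall = Σ (supportᵢ/N)·recallᵢ with N=927: (142/927)·0.7254 + (271/927)·0.6236 + (229/927)·0.6419 + (285/927)·0.7579 = 0.685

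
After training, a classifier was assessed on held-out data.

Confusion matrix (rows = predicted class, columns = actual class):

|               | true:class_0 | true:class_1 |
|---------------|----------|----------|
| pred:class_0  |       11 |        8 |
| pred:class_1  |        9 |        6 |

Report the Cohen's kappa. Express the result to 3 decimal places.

Observed agreement pₒ = trace/N = 17/34 = 0.5000
Expected agreement pₑ = Σ (rowᵢ·colᵢ)/N² = (20·19 + 14·15)/34² = 0.5104
κ = (pₒ − pₑ)/(1 − pₑ) = (0.5000 − 0.5104)/(1 − 0.5104) = -0.021

-0.021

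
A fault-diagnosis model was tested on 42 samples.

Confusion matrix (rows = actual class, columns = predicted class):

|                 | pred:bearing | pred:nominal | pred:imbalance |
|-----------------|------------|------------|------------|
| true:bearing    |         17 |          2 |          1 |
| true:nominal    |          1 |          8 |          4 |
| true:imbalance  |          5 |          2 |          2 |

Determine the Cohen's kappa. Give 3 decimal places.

0.419

Observed agreement pₒ = trace/N = 27/42 = 0.6429
Expected agreement pₑ = Σ (rowᵢ·colᵢ)/N² = (20·23 + 13·12 + 9·7)/42² = 0.3849
κ = (pₒ − pₑ)/(1 − pₑ) = (0.6429 − 0.3849)/(1 − 0.3849) = 0.419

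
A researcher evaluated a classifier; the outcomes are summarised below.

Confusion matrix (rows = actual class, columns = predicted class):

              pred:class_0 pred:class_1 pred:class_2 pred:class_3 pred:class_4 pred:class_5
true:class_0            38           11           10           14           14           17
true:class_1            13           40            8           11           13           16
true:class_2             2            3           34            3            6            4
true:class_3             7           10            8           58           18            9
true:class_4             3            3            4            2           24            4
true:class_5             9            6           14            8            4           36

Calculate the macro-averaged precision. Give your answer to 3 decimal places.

Per-class precision (TP/(TP+FP)):
  class_0: TP=38, FP=13+2+7+3+9=34 → 38/72 = 0.5278
  class_1: TP=40, FP=11+3+10+3+6=33 → 40/73 = 0.5479
  class_2: TP=34, FP=10+8+8+4+14=44 → 34/78 = 0.4359
  class_3: TP=58, FP=14+11+3+2+8=38 → 58/96 = 0.6042
  class_4: TP=24, FP=14+13+6+18+4=55 → 24/79 = 0.3038
  class_5: TP=36, FP=17+16+4+9+4=50 → 36/86 = 0.4186
Macro-precision = mean = (0.5278 + 0.5479 + 0.4359 + 0.6042 + 0.3038 + 0.4186) / 6 = 0.473

0.473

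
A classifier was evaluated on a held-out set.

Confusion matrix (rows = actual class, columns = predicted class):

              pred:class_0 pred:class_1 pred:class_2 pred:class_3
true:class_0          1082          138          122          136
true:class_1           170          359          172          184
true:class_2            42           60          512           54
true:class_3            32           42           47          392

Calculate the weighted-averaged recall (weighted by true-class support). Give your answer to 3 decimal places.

Per-class recall (TP/(TP+FN)):
  class_0: TP=1082, FN=138+122+136=396 → 1082/1478 = 0.7321
  class_1: TP=359, FN=170+172+184=526 → 359/885 = 0.4056
  class_2: TP=512, FN=42+60+54=156 → 512/668 = 0.7665
  class_3: TP=392, FN=32+42+47=121 → 392/513 = 0.7641
Weighted-recall = Σ (supportᵢ/N)·recallᵢ with N=3544: (1478/3544)·0.7321 + (885/3544)·0.4056 + (668/3544)·0.7665 + (513/3544)·0.7641 = 0.662

0.662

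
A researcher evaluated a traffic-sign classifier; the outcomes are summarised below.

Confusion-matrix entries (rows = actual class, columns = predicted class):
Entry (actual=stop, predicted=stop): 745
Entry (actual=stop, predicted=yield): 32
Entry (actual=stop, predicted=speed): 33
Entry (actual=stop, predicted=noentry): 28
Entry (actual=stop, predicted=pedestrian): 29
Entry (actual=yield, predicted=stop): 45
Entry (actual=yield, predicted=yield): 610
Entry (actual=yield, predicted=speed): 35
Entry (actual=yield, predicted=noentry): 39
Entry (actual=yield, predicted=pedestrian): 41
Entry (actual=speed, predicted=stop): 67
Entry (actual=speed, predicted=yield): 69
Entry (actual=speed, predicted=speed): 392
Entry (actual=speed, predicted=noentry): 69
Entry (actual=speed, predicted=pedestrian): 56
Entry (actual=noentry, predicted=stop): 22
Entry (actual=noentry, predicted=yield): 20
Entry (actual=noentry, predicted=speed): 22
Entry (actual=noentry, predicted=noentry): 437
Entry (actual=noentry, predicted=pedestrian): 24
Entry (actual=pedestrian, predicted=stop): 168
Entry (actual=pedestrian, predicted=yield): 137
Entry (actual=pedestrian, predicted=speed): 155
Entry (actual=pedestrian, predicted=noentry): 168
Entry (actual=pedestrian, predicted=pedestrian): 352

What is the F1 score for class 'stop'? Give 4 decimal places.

0.7785

Take TP from the diagonal, FP from the rest of the 'stop' prediction marginal, FN from the rest of the 'stop' actual marginal.
F1 score = 2·TP/(2·TP+FP+FN).
stop: TP=745, FP=45+67+22+168=302, FN=32+33+28+29=122 → 1490/1914 = 0.77847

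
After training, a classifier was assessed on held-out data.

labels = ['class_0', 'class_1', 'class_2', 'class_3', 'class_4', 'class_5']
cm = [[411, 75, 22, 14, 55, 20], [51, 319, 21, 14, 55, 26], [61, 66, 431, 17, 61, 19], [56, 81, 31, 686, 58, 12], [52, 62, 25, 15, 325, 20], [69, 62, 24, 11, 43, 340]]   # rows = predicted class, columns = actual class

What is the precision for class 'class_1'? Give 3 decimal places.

precision = TP/(TP+FP).
class_1: TP=319, FP=51+21+14+55+26=167 → 319/486 = 0.6564

0.656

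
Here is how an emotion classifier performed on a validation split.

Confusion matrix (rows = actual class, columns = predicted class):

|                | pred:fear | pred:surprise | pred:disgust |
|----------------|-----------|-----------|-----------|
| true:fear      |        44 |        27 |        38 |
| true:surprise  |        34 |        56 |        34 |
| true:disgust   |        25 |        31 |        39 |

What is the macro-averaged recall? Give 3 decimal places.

0.422

Per-class recall (TP/(TP+FN)):
  fear: TP=44, FN=27+38=65 → 44/109 = 0.4037
  surprise: TP=56, FN=34+34=68 → 56/124 = 0.4516
  disgust: TP=39, FN=25+31=56 → 39/95 = 0.4105
Macro-recall = mean = (0.4037 + 0.4516 + 0.4105) / 3 = 0.422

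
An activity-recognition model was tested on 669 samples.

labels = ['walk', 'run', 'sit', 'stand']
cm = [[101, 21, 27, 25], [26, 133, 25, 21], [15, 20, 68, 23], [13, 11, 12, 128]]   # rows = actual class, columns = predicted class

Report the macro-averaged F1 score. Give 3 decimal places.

0.633

Per-class F1 score (2·TP/(2·TP+FP+FN)):
  walk: TP=101, FP=26+15+13=54, FN=21+27+25=73 → 202/329 = 0.6140
  run: TP=133, FP=21+20+11=52, FN=26+25+21=72 → 266/390 = 0.6821
  sit: TP=68, FP=27+25+12=64, FN=15+20+23=58 → 136/258 = 0.5271
  stand: TP=128, FP=25+21+23=69, FN=13+11+12=36 → 256/361 = 0.7091
Macro-F1 score = mean = (0.6140 + 0.6821 + 0.5271 + 0.7091) / 4 = 0.633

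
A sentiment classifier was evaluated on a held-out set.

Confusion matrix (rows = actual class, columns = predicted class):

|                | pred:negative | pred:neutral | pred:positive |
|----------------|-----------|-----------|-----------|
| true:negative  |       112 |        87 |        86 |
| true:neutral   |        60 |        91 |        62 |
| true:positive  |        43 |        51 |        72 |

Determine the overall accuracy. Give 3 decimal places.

Accuracy = trace / total = (112+91+72=275) / 664 = 275/664 = 0.414

0.414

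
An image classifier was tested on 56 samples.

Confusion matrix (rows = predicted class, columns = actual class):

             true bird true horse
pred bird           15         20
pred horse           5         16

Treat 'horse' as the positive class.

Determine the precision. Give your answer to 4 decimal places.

Precision = TP/(TP+FP) = 16/(16+5) = 16/21 = 0.7619

0.7619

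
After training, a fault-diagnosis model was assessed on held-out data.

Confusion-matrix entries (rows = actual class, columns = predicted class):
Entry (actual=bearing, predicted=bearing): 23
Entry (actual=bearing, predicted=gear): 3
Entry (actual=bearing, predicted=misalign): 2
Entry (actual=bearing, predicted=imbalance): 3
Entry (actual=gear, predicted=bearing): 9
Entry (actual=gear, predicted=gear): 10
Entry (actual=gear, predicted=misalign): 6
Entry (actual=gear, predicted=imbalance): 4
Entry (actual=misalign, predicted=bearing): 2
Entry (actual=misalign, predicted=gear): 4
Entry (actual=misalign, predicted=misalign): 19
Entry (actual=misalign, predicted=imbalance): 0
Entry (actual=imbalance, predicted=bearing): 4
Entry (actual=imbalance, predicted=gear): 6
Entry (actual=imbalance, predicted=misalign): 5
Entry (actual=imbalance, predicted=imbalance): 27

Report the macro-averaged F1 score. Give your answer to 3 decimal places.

Per-class F1 score (2·TP/(2·TP+FP+FN)):
  bearing: TP=23, FP=9+2+4=15, FN=3+2+3=8 → 46/69 = 0.6667
  gear: TP=10, FP=3+4+6=13, FN=9+6+4=19 → 20/52 = 0.3846
  misalign: TP=19, FP=2+6+5=13, FN=2+4+0=6 → 38/57 = 0.6667
  imbalance: TP=27, FP=3+4+0=7, FN=4+6+5=15 → 54/76 = 0.7105
Macro-F1 score = mean = (0.6667 + 0.3846 + 0.6667 + 0.7105) / 4 = 0.607

0.607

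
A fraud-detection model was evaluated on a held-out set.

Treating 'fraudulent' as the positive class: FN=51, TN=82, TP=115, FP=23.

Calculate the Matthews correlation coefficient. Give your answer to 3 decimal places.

0.462

MCC = (TP·TN − FP·FN) / √((TP+FP)(TP+FN)(TN+FP)(TN+FN))
Numerator = 115·82 − 23·51 = 8257
Denominator = √(138·166·105·133) = √319910220 = 17886.0342
MCC = 8257 / 17886.0342 = 0.462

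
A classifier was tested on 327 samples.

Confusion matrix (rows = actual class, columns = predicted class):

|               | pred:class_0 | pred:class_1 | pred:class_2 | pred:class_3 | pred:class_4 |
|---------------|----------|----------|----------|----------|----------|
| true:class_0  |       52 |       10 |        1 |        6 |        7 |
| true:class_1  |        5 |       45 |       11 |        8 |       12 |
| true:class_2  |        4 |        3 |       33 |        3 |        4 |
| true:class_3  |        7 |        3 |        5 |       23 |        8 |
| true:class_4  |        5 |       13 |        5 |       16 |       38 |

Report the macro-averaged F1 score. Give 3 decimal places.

0.579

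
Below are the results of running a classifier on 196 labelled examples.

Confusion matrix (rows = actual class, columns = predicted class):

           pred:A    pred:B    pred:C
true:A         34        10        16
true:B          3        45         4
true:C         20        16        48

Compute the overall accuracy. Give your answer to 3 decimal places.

0.648

Accuracy = trace / total = (34+45+48=127) / 196 = 127/196 = 0.648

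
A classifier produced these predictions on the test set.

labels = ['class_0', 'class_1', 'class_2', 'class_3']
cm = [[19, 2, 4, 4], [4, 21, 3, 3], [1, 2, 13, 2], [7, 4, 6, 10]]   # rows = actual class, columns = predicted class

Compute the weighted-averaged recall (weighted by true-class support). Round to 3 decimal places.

Per-class recall (TP/(TP+FN)):
  class_0: TP=19, FN=2+4+4=10 → 19/29 = 0.6552
  class_1: TP=21, FN=4+3+3=10 → 21/31 = 0.6774
  class_2: TP=13, FN=1+2+2=5 → 13/18 = 0.7222
  class_3: TP=10, FN=7+4+6=17 → 10/27 = 0.3704
Weighted-recall = Σ (supportᵢ/N)·recallᵢ with N=105: (29/105)·0.6552 + (31/105)·0.6774 + (18/105)·0.7222 + (27/105)·0.3704 = 0.600

0.600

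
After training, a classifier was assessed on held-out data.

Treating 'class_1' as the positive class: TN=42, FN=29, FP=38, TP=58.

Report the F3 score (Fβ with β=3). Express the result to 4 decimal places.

0.6598

Fβ = (1+β²)·TP / ((1+β²)·TP + β²·FN + FP), with β²=9
= 10·58 / (10·58 + 9·29 + 38) = 0.6598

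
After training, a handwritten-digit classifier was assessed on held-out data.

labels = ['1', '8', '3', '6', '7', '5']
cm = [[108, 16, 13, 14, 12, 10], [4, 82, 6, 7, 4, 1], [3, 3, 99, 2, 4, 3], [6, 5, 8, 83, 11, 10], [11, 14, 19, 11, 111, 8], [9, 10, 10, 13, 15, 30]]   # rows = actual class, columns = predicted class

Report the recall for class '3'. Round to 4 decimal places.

Treat '3' as positive and all other classes as negative.
recall = TP/(TP+FN).
3: TP=99, FN=3+3+2+4+3=15 → 99/114 = 0.86842

0.8684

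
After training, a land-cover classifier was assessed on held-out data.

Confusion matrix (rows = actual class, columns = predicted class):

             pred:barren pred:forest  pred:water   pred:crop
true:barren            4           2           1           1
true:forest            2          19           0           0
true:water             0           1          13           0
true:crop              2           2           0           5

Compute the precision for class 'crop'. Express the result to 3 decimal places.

0.833

One-vs-rest for 'crop': TP = diagonal; FP = other classes predicted 'crop'; FN = 'crop' predicted as other.
precision = TP/(TP+FP).
crop: TP=5, FP=1+0+0=1 → 5/6 = 0.8333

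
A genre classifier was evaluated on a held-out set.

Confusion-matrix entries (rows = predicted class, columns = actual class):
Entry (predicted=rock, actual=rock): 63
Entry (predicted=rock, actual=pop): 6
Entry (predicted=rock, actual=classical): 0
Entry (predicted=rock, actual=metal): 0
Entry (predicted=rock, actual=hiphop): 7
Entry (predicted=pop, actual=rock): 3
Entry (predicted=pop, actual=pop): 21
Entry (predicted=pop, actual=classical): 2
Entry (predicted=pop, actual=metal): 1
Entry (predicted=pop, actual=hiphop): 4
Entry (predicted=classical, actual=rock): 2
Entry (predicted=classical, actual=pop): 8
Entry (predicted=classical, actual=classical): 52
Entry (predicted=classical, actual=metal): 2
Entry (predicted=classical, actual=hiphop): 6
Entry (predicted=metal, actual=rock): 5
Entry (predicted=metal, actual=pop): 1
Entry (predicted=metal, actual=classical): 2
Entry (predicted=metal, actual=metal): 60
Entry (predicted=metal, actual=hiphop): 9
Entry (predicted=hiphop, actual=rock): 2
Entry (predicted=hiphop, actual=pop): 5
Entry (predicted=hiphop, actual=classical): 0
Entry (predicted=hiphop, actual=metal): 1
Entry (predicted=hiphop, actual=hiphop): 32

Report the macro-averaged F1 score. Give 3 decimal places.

Per-class F1 score (2·TP/(2·TP+FP+FN)):
  rock: TP=63, FP=6+0+0+7=13, FN=3+2+5+2=12 → 126/151 = 0.8344
  pop: TP=21, FP=3+2+1+4=10, FN=6+8+1+5=20 → 42/72 = 0.5833
  classical: TP=52, FP=2+8+2+6=18, FN=0+2+2+0=4 → 104/126 = 0.8254
  metal: TP=60, FP=5+1+2+9=17, FN=0+1+2+1=4 → 120/141 = 0.8511
  hiphop: TP=32, FP=2+5+0+1=8, FN=7+4+6+9=26 → 64/98 = 0.6531
Macro-F1 score = mean = (0.8344 + 0.5833 + 0.8254 + 0.8511 + 0.6531) / 5 = 0.749

0.749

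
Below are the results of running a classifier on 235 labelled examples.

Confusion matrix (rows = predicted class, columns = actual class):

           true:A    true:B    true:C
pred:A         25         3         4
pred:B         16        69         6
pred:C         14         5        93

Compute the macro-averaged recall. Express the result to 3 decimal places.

Per-class recall (TP/(TP+FN)):
  A: TP=25, FN=16+14=30 → 25/55 = 0.4545
  B: TP=69, FN=3+5=8 → 69/77 = 0.8961
  C: TP=93, FN=4+6=10 → 93/103 = 0.9029
Macro-recall = mean = (0.4545 + 0.8961 + 0.9029) / 3 = 0.751

0.751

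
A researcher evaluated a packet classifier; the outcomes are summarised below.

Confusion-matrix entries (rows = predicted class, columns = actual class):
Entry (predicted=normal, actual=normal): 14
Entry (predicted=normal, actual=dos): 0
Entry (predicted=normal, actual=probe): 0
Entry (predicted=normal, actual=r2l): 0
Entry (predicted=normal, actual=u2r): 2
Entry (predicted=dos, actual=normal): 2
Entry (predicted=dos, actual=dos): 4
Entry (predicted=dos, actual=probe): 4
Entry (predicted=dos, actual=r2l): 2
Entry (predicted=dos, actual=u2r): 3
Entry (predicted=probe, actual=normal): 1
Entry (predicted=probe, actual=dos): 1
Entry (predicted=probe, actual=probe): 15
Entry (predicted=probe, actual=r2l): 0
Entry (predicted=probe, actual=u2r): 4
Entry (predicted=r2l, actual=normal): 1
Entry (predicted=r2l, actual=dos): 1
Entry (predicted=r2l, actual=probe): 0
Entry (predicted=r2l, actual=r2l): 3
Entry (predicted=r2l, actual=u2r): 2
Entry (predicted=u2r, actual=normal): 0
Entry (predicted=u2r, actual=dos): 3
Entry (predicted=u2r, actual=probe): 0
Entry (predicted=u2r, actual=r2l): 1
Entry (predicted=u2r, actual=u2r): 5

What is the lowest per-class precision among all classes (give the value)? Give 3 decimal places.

0.267

Per-class precision (TP/(TP+FP)):
  normal: TP=14, FP=0+0+0+2=2 → 14/16 = 0.8750
  dos: TP=4, FP=2+4+2+3=11 → 4/15 = 0.2667
  probe: TP=15, FP=1+1+0+4=6 → 15/21 = 0.7143
  r2l: TP=3, FP=1+1+0+2=4 → 3/7 = 0.4286
  u2r: TP=5, FP=0+3+0+1=4 → 5/9 = 0.5556
Lowest is class 'dos' with precision = 0.267.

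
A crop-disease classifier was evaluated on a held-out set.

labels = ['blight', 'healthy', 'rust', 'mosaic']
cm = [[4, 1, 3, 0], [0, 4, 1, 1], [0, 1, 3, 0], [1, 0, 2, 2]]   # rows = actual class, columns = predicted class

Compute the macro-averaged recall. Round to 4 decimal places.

0.5792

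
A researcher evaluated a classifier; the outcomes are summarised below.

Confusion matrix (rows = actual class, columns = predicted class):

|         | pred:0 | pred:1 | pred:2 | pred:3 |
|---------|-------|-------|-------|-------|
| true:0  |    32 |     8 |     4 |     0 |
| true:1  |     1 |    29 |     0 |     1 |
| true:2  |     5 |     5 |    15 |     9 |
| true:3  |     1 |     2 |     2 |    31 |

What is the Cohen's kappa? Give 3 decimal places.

0.650

Observed agreement pₒ = trace/N = 107/145 = 0.7379
Expected agreement pₑ = Σ (rowᵢ·colᵢ)/N² = (44·39 + 31·44 + 34·21 + 36·41)/145² = 0.2507
κ = (pₒ − pₑ)/(1 − pₑ) = (0.7379 − 0.2507)/(1 − 0.2507) = 0.650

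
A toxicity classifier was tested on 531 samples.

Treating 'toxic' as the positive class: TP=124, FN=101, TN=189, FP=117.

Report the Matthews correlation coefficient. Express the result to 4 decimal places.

MCC = (TP·TN − FP·FN) / √((TP+FP)(TP+FN)(TN+FP)(TN+FN))
Numerator = 124·189 − 117·101 = 11619
Denominator = √(241·225·306·290) = √4811926500 = 69368.0510
MCC = 11619 / 69368.0510 = 0.1675

0.1675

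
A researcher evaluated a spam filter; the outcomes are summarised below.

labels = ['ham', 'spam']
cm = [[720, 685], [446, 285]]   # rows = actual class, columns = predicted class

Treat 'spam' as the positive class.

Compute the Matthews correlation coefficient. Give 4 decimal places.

MCC = (TP·TN − FP·FN) / √((TP+FP)(TP+FN)(TN+FP)(TN+FN))
Numerator = 285·720 − 685·446 = -100310
Denominator = √(970·731·1405·1166) = √1161619746100 = 1077784.6474
MCC = -100310 / 1077784.6474 = -0.0931

-0.0931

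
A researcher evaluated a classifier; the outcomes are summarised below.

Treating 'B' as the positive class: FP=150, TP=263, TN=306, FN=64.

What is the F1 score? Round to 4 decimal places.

0.7108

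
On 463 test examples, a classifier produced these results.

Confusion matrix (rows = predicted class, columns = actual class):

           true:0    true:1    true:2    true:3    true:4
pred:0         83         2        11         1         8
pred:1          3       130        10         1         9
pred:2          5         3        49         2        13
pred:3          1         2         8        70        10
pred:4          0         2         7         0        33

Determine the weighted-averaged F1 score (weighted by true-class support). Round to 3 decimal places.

0.775

Per-class F1 score (2·TP/(2·TP+FP+FN)):
  0: TP=83, FP=2+11+1+8=22, FN=3+5+1+0=9 → 166/197 = 0.8426
  1: TP=130, FP=3+10+1+9=23, FN=2+3+2+2=9 → 260/292 = 0.8904
  2: TP=49, FP=5+3+2+13=23, FN=11+10+8+7=36 → 98/157 = 0.6242
  3: TP=70, FP=1+2+8+10=21, FN=1+1+2+0=4 → 140/165 = 0.8485
  4: TP=33, FP=0+2+7+0=9, FN=8+9+13+10=40 → 66/115 = 0.5739
Weighted-F1 score = Σ (supportᵢ/N)·F1 scoreᵢ with N=463: (92/463)·0.8426 + (139/463)·0.8904 + (85/463)·0.6242 + (74/463)·0.8485 + (73/463)·0.5739 = 0.775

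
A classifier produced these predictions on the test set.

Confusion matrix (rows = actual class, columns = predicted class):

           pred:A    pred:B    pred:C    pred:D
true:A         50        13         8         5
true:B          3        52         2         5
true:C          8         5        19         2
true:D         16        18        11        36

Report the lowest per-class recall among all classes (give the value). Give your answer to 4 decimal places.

0.4444

Per-class recall (TP/(TP+FN)):
  A: TP=50, FN=13+8+5=26 → 50/76 = 0.65789
  B: TP=52, FN=3+2+5=10 → 52/62 = 0.83871
  C: TP=19, FN=8+5+2=15 → 19/34 = 0.55882
  D: TP=36, FN=16+18+11=45 → 36/81 = 0.44444
Lowest is class 'D' with recall = 0.4444.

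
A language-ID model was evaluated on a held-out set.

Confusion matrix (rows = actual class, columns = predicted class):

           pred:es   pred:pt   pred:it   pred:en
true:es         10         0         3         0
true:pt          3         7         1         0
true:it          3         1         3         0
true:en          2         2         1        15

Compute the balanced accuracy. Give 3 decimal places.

0.646

Balanced accuracy = mean of per-class recall.
  es: recall = 10/13 = 0.7692
  pt: recall = 7/11 = 0.6364
  it: recall = 3/7 = 0.4286
  en: recall = 15/20 = 0.7500
Mean = (0.7692 + 0.6364 + 0.4286 + 0.7500) / 4 = 0.646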